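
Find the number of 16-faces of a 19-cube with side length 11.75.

Number of 16-faces = C(19,16) · 2^(19-16) = 969 · 8 = 7752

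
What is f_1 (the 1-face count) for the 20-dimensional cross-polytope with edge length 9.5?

Number of 1-faces = 2^(1+1) · C(20,1+1) = 4 · 190 = 760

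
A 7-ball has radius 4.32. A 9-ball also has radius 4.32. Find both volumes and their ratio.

V_7(4.32) ≈ 132668. V_9(4.32) ≈ 1.72851e+06. Ratio V_7/V_9 ≈ 0.07675.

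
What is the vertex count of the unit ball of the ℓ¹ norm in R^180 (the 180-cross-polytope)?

The 180-dimensional cross-polytope has 2n = 2·180 = 360 vertices.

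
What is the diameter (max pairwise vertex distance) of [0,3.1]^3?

Diagonal = √3 · 3.1 ≈ 5.36936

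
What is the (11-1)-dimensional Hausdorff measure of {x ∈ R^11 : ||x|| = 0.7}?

S = n·V_n(r)/r = 11·V_11(0.7)/0.7 (volume-to-surface relation), giving 0.585434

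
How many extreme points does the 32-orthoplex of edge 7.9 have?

The 32-dimensional cross-polytope has 2n = 2·32 = 64 vertices.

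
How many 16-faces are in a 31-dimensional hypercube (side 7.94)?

Number of 16-faces = C(31,16) · 2^(31-16) = 300540195 · 32768 = 9848101109760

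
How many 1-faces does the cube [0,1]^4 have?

The 4-cube has n·2^(n-1) = 4·2^3 = 4·8 = 32 edges.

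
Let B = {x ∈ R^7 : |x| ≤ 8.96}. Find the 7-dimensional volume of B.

The n-ball volume is π^(n/2)·r^n/Γ(n/2+1). With n=7, r=8.96: V ≈ 2.19047e+07.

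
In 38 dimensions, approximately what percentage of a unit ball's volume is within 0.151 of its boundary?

1 - (1-0.151)^38 ≈ 0.998012 ≈ 99.80%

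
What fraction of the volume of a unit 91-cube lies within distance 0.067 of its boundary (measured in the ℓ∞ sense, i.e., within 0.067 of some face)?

Shell fraction = 1 - (1-0.134)^91 ≈ 0.9999979388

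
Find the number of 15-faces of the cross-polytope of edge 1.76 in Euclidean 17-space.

An n-cross-polytope has 2^(k+1)·C(n,k+1) k-faces. Here 2^16·C(17,16) = 65536·17 = 1114112.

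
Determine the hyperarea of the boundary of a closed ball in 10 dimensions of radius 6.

|∂B_10(6)| = 839808·π^5 ≈ 2.56998e+08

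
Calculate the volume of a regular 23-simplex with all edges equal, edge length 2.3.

For a regular n-simplex with edge a, V = (a^n / n!)·√((n+1)/2^n). With a=2.3, n=23: V ≈ 1.36618e-17.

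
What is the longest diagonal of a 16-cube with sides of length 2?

Diagonal = √16 · 2 = 8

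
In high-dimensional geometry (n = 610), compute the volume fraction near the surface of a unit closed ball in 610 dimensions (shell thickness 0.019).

1 - (1-0.019)^610 ≈ 0.999992 ≈ 99.999172%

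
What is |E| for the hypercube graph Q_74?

Each of the 2^74 = 18889465931478580854784 vertices has degree 74; total edges = 74·2^74/2 = 698910239464707491627008.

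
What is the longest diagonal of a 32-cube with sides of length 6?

The space diagonal of an n-cube of side s is s√n. Here 6·√32 ≈ 33.9411.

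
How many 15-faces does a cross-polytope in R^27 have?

Number of 15-faces = 2^(15+1) · C(27,15+1) = 65536 · 13037895 = 854451486720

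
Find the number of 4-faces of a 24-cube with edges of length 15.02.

f_4(24-cube) = (24 choose 4) · 2^20 = 11142168576.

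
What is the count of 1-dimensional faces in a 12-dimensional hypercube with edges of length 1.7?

f_1(12-cube) = (12 choose 1) · 2^11 = 24576.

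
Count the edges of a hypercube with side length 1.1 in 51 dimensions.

Number of 1-faces = C(51,1)·2^(51-1) = 51·1125899906842624 = 57420895248973824.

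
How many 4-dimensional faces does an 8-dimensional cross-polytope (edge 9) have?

f_4(8-orthoplex) = 2^5 · (8 choose 5) = 1792.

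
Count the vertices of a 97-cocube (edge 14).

The vertices are ±e_1, ..., ±e_97, so there are 2·97 = 194.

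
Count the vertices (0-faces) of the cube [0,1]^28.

The 28-cube has 2^28 = 268435456 vertices.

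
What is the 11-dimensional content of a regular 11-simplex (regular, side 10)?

V = (10^11 / 11!) · √((11+1) / 2^11) ≈ 191.765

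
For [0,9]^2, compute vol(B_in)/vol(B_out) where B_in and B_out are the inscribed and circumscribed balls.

V_in/V_out = n^(-n/2) = 2^(-2/2) ≈ 0.5.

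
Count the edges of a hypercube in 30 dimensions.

Number of 1-faces = C(30,1)·2^(30-1) = 30·536870912 = 16106127360.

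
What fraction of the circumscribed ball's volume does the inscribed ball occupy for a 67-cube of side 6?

Volume scales as r^n, and r_in/r_out = 1/√67, giving (1/√67)^67 ≈ 6.70647e-62.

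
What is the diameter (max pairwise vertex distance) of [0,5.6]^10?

The space diagonal of an n-cube of side s is s√n. Here 5.6·√10 ≈ 17.7088.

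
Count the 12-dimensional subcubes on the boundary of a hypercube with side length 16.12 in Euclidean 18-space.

Choose 12 of 18 axes to span the face (C(18,12) = 18564 ways), then fix each of the remaining 6 coordinates at one of its two extreme values (2^6 = 64 ways): 18564·64 = 1188096.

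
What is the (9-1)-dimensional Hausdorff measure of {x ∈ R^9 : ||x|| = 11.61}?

S = n·V_n(r)/r = 9·V_9(11.61)/11.61 (volume-to-surface relation), giving 9.79982e+09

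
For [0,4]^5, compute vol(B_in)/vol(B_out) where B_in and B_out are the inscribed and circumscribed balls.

The radii are 4/2 and 4√5/2, so the volume ratio is (1/√5)^5 = 5^{-5/2} ≈ 0.0178885.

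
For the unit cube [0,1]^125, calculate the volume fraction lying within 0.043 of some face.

Shell fraction = 1 - (1-0.086)^125 ≈ 0.999987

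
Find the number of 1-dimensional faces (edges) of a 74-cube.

An n-cube has n·2^(n-1) edges. With n = 74: 74·9444732965739290427392 = 698910239464707491627008.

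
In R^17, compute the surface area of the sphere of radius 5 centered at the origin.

The surface area of an n-ball is 2π^(n/2) r^(n-1) / Γ(n/2). For n=17, r=5: 3125000000000·π^8/81081 ≈ 3.65704e+11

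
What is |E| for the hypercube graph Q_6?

Number of 1-faces = C(6,1)·2^(6-1) = 6·32 = 192.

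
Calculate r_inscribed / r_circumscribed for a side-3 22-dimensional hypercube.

r_in / r_out = (3/2) / (3√22/2) = 1/√22 ≈ 0.213201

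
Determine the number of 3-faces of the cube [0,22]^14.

f_3(14-cube) = (14 choose 3) · 2^11 = 745472.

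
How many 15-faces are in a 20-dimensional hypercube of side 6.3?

An n-cube has C(n,k)·2^(n-k) k-faces. Here C(20,15)·2^5 = 15504·32 = 496128.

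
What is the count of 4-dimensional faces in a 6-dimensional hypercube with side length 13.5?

An n-cube has C(n,k)·2^(n-k) k-faces. Here C(6,4)·2^2 = 15·4 = 60.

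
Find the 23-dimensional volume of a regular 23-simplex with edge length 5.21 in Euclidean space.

For a regular n-simplex with edge a, V = (a^n / n!)·√((n+1)/2^n). With a=5.21, n=23: V ≈ 2.00925e-09.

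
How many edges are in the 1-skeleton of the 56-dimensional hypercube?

An n-cube has n·2^(n-1) edges. With n = 56: 56·36028797018963968 = 2017612633061982208.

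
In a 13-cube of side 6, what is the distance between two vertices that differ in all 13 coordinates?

Diagonal = √13 · 6 ≈ 21.6333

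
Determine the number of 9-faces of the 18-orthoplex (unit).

Number of 9-faces = 2^(9+1) · C(18,9+1) = 1024 · 43758 = 44808192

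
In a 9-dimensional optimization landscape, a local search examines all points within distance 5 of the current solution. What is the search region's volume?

V = 12500000·π^4/189 ≈ 6.4424e+06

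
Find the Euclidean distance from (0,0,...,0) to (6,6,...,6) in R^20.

||(6,6,...,6)|| = √(20)·6 ≈ 26.8328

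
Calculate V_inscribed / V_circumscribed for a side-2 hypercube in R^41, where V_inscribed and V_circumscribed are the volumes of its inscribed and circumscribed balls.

V_in/V_out = n^(-n/2) = 41^(-41/2) ≈ 8.66824e-34.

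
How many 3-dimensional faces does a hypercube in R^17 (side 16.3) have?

Choose 3 of 17 axes to span the face (C(17,3) = 680 ways), then fix each of the remaining 14 coordinates at one of its two extreme values (2^14 = 16384 ways): 680·16384 = 11141120.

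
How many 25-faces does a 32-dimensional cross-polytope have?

Number of 25-faces = 2^(25+1) · C(32,25+1) = 67108864 · 906192 = 60813515685888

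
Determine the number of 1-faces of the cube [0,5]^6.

f_1(6-cube) = (6 choose 1) · 2^5 = 192.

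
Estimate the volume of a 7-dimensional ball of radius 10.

V_7(10) = π^(7/2) · (10)^7 / Γ(7/2 + 1) = 32000000·π^3/21 ≈ 4.72477e+07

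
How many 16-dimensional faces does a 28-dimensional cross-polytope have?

f_16(28-orthoplex) = 2^17 · (28 choose 17) = 2814663720960.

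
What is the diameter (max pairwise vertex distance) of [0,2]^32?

Diagonal = √32 · 2 ≈ 11.3137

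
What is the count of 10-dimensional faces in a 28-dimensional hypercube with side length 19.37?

An n-cube has C(n,k)·2^(n-k) k-faces. Here C(28,10)·2^18 = 13123110·262144 = 3440144547840.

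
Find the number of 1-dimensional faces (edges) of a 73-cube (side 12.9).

The 73-cube has n·2^(n-1) = 73·2^72 = 73·4722366482869645213696 = 344732753249484100599808 edges.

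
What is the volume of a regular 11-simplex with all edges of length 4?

V_11 = √(12) · 4^11 / (11! · 2^(11/2)) ≈ 0.00804322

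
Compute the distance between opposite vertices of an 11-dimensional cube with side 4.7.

Diagonal = √11 · 4.7 ≈ 15.5881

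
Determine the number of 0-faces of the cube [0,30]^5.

Choose 0 of 5 axes to span the face (C(5,0) = 1 way), then fix each of the remaining 5 coordinates at one of its two extreme values (2^5 = 32 ways): 1·32 = 32.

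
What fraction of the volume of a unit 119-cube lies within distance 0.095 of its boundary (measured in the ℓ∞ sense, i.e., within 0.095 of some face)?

The inner cube has side 1-2·0.095 = 0.81 and volume (0.81)^119 ≈ 1.287e-11, so the shell holds 1 - 1.287e-11 of the volume.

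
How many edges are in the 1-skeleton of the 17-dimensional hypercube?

An n-cube has n·2^(n-1) edges. With n = 17: 17·65536 = 1114112.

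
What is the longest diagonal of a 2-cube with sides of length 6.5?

Diagonal = √2 · 6.5 ≈ 9.19239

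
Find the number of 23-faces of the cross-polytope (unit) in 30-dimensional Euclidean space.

Number of 23-faces = 2^(23+1) · C(30,23+1) = 16777216 · 593775 = 9961891430400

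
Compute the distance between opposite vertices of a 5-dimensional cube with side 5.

||(5,5,...,5)|| = √(5)·5 ≈ 11.1803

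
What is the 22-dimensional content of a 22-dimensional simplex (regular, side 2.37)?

V = (2.37^22 / 22!) · √((22+1) / 2^22) ≈ 3.65789e-16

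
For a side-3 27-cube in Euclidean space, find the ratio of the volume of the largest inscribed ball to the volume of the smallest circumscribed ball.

V_in / V_out = (r_in/r_out)^27 = (1/√27)^27 = 27^(-27/2) ≈ 4.74886e-20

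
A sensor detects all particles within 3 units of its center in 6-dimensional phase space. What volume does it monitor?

The n-ball volume is π^(n/2)·r^n/Γ(n/2+1). With n=6, r=3: V = 243·π^3/2 ≈ 3767.26.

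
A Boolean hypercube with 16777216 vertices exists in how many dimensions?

n = log_2(16777216) = 24.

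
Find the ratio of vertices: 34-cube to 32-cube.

The 34-cube has 2^34 = 17179869184 vertices. The 32-cube has 2^32 = 4294967296 vertices. Ratio: 17179869184/4294967296 = 4.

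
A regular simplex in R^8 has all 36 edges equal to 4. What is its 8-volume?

V_8 = √(9) · 4^8 / (8! · 2^(8/2)) ≈ 0.304762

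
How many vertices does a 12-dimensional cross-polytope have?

Number of vertices = 2n = 24.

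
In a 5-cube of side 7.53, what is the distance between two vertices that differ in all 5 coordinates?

The space diagonal of an n-cube of side s is s√n. Here 7.53·√5 ≈ 16.8376.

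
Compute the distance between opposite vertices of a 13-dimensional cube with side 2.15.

The space diagonal of an n-cube of side s is s√n. Here 2.15·√13 ≈ 7.75194.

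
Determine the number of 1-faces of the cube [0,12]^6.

Choose 1 of 6 axes to span the face (C(6,1) = 6 ways), then fix each of the remaining 5 coordinates at one of its two extreme values (2^5 = 32 ways): 6·32 = 192.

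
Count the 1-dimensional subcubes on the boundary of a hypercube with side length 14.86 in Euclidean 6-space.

Number of 1-faces = C(6,1) · 2^(6-1) = 6 · 32 = 192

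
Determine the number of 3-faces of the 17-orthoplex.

Number of 3-faces = 2^(3+1) · C(17,3+1) = 16 · 2380 = 38080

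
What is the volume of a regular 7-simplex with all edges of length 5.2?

V = (5.2^7 / 7!) · √((7+1) / 2^7) ≈ 5.09956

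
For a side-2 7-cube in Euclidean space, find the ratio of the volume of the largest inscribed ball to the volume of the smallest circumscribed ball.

V_in / V_out = (r_in/r_out)^7 = (1/√7)^7 = 7^(-7/2) ≈ 0.00110194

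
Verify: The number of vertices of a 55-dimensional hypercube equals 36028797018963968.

True. The 55-cube has 2^55 = 36028797018963968 vertices.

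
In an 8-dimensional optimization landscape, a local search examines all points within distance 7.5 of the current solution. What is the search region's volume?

V_8(7.5) = π^(8/2) · (7.5)^8 / Γ(8/2 + 1) = 854296875·π^4/2048 ≈ 4.0633e+07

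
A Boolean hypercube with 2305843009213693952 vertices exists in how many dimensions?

Since 2^n = 2305843009213693952, we have n = 61.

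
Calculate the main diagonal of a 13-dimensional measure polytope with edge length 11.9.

The space diagonal of an n-cube of side s is s√n. Here 11.9·√13 ≈ 42.9061.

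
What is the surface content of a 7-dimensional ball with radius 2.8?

|∂B_7(2.8)| ≈ 15937.7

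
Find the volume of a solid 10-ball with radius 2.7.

V_10(2.7) = π^(10/2) · (2.7)^10 / Γ(10/2 + 1) ≈ 52505.6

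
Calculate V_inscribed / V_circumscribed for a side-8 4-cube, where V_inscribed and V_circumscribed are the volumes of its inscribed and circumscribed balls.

V_in/V_out = n^(-n/2) = 4^(-4/2) ≈ 0.0625.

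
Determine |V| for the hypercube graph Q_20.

Number of vertices = 2^20 = 1048576.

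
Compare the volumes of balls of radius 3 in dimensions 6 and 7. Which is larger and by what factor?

V_6(3) ≈ 3767.26, V_7(3) ≈ 10333.1. The 7-ball is larger by a factor of 2.743.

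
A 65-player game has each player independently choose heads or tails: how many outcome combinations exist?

The 65-cube has 2^65 = 36893488147419103232 vertices.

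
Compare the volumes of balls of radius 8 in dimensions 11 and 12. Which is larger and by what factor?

V_11(8) ≈ 1.61843e+10, V_12(8) ≈ 9.17586e+10. The 12-ball is larger by a factor of 5.67.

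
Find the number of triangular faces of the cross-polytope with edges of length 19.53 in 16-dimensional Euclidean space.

f_2(16-orthoplex) = 2^3 · (16 choose 3) = 4480.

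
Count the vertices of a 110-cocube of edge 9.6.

The 110-dimensional cross-polytope has 2n = 2·110 = 220 vertices.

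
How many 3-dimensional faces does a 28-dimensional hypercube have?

f_3(28-cube) = (28 choose 3) · 2^25 = 109924319232.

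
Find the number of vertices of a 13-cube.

Number of vertices = 2^13 = 8192.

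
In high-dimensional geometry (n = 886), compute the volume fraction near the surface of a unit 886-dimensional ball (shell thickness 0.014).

1 - (1-0.014)^886 ≈ 0.9999962421 ≈ 99.999624%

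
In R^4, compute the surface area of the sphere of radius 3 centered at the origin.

S = n·V_n(r)/r = 4·V_4(3)/3 (volume-to-surface relation), giving 54·π^2 ≈ 532.959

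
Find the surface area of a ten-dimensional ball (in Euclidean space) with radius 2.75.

|∂B_10(2.75)| ≈ 229384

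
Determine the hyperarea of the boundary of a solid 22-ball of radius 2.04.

S = n·V_n(r)/r = 22·V_22(2.04)/2.04 (volume-to-surface relation), giving 515406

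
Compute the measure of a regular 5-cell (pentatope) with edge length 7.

V_4 = √(5) · 7^4 / (4! · 2^(4/2)) ≈ 55.925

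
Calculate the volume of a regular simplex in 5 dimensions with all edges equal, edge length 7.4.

For a regular n-simplex with edge a, V = (a^n / n!)·√((n+1)/2^n). With a=7.4, n=5: V ≈ 80.0715.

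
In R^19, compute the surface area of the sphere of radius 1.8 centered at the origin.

The surface area of an n-ball is 2π^(n/2) r^(n-1) / Γ(n/2). For n=19, r=1.8: 34853.5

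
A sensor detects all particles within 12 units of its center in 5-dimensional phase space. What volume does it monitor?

The n-ball volume is π^(n/2)·r^n/Γ(n/2+1). With n=5, r=12: V = 663552·π^2/5 ≈ 1.3098e+06.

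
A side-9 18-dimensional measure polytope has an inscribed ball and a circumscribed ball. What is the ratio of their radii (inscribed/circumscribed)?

Ratio = (s/2)/(s√18/2) = 18^(-1/2) ≈ 0.235702.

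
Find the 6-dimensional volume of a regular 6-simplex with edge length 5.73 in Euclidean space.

For a regular n-simplex with edge a, V = (a^n / n!)·√((n+1)/2^n). With a=5.73, n=6: V ≈ 16.2575.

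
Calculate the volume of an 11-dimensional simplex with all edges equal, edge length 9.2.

For a regular n-simplex with edge a, V = (a^n / n!)·√((n+1)/2^n). With a=9.2, n=11: V ≈ 76.6366.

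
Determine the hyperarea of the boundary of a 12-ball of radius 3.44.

S = n·V_n(r)/r = 12·V_12(3.44)/3.44 (volume-to-surface relation), giving 1.27906e+07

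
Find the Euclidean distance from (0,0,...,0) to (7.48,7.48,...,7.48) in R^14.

||(7.48,7.48,...,7.48)|| = √(14)·7.48 ≈ 27.9876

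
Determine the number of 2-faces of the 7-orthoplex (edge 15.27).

Number of 2-faces = 2^(2+1) · C(7,2+1) = 8 · 35 = 280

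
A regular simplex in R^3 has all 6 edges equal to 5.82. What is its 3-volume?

Volume = (√2/12) · 5.82³ = 23.2329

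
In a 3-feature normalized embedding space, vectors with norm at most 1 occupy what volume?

V = 4·π/3 ≈ 4.18879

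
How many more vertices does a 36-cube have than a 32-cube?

The 36-cube has 2^36 = 68719476736 vertices. The 32-cube has 2^32 = 4294967296 vertices. Difference: 68719476736 - 4294967296 = 64424509440.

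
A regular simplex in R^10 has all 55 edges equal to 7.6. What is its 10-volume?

For a regular n-simplex with edge a, V = (a^n / n!)·√((n+1)/2^n). With a=7.6, n=10: V ≈ 18.362.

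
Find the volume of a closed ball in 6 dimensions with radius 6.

V = 7776·π^3 ≈ 241105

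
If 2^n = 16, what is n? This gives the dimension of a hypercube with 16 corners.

2^n = 16 ⇒ n = log_2(16) = 4.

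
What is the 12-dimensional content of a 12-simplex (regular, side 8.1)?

V = (8.1^12 / 12!) · √((12+1) / 2^12) ≈ 9.38156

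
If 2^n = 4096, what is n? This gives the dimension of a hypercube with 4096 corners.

2^n = 4096 ⇒ n = log_2(4096) = 12.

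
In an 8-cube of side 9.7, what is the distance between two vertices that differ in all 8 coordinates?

The space diagonal of an n-cube of side s is s√n. Here 9.7·√8 ≈ 27.4357.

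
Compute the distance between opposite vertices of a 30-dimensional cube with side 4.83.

The space diagonal of an n-cube of side s is s√n. Here 4.83·√30 ≈ 26.455.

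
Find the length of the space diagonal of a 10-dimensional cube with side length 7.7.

Diagonal = √10 · 7.7 ≈ 24.3495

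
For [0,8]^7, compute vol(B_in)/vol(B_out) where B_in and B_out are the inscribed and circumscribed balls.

V_in/V_out = n^(-n/2) = 7^(-7/2) ≈ 0.00110194.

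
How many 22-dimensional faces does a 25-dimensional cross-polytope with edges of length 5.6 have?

Number of 22-faces = 2^(22+1) · C(25,22+1) = 8388608 · 300 = 2516582400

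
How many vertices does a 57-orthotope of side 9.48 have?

An n-cube has 2^n vertices; for n = 57 that is 2^57 = 144115188075855872.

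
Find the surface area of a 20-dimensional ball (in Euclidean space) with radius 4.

|∂B_20(4)| = 4294967296·π^10/2835 ≈ 1.41875e+11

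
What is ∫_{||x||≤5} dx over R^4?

V = 625·π^2/2 ≈ 3084.25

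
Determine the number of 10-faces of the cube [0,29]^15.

Choose 10 of 15 axes to span the face (C(15,10) = 3003 ways), then fix each of the remaining 5 coordinates at one of its two extreme values (2^5 = 32 ways): 3003·32 = 96096.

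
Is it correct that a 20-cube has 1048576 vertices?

True. The 20-cube has 2^20 = 1048576 vertices.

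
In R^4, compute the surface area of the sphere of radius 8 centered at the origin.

|∂B_4(8)| = 1024·π^2 ≈ 10106.5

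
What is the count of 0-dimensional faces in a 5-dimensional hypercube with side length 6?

Number of 0-faces = C(5,0) · 2^(5-0) = 1 · 32 = 32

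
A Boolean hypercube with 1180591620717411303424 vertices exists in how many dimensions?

n = log_2(1180591620717411303424) = 70.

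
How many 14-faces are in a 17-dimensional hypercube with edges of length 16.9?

Choose 14 of 17 axes to span the face (C(17,14) = 680 ways), then fix each of the remaining 3 coordinates at one of its two extreme values (2^3 = 8 ways): 680·8 = 5440.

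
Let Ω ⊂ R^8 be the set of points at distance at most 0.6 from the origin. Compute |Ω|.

Volume = π^{8/2}·(0.6)^8/Γ(5) ≈ 0.0681708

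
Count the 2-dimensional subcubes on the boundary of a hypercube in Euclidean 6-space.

f_2(6-cube) = (6 choose 2) · 2^4 = 240.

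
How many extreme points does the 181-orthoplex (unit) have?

An n-cross-polytope has 2n vertices; here n = 181, giving 362.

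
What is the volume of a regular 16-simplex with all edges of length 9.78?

V = (9.78^16 / 16!) · √((16+1) / 2^16) ≈ 5.39246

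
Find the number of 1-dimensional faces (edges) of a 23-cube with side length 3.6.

Each of the 2^23 = 8388608 vertices has degree 23; total edges = 23·2^23/2 = 96468992.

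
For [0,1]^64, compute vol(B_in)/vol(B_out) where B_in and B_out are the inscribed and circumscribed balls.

The radii are 1/2 and 1√64/2, so the volume ratio is (1/√64)^64 = 64^{-64/2} ≈ 1.59309e-58.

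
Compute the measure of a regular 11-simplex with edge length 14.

V = (14^11 / 11!) · √((11+1) / 2^11) ≈ 7765.66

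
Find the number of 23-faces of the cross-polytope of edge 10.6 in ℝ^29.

f_23(29-orthoplex) = 2^24 · (29 choose 24) = 1992378286080.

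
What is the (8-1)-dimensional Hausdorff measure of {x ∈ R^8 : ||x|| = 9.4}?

The surface area of an n-ball is 2π^(n/2) r^(n-1) / Γ(n/2). For n=8, r=9.4: 2.10559e+08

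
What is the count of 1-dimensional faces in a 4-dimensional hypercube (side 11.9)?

Number of 1-faces = C(4,1) · 2^(4-1) = 4 · 8 = 32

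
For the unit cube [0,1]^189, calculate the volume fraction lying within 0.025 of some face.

Shell fraction = 1 - (1-0.05)^189 ≈ 0.999938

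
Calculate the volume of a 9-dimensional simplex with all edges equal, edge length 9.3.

V = (9.3^9 / 9!) · √((9+1) / 2^9) ≈ 200.423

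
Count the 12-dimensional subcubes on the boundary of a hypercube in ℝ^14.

Number of 12-faces = C(14,12) · 2^(14-12) = 91 · 4 = 364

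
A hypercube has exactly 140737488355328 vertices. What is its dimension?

2^n = 140737488355328 ⇒ n = log_2(140737488355328) = 47.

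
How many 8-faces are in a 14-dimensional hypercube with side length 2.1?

An n-cube has C(n,k)·2^(n-k) k-faces. Here C(14,8)·2^6 = 3003·64 = 192192.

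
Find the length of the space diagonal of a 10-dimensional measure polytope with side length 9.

d = √(9² + 9² + ... + 9²) [10 terms] = √(10·9²) = 9√10 ≈ 28.4605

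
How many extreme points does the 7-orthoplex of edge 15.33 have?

The 7-dimensional cross-polytope has 2n = 2·7 = 14 vertices.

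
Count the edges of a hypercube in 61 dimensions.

Number of 1-faces = C(61,1)·2^(61-1) = 61·1152921504606846976 = 70328211781017665536.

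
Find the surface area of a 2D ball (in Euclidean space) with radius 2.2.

S_2(2.2) = 2·π^(2/2)·(2.2)^1 / Γ(2/2) = 2πr = 2π·2.2 ≈ 13.823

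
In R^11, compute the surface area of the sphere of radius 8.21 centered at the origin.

S = n·V_n(r)/r = 11·V_11(8.21)/8.21 (volume-to-surface relation), giving 2.88356e+10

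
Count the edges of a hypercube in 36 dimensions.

The 36-cube has n·2^(n-1) = 36·2^35 = 36·34359738368 = 1236950581248 edges.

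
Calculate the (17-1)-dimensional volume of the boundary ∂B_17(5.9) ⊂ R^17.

|∂B_17(5.9)| ≈ 5.16704e+12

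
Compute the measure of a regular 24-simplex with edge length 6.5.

V_24 = √(25) · 6.5^24 / (24! · 2^(24/2)) ≈ 6.36539e-08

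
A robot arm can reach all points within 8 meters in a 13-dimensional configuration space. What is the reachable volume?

V = 70368744177664·π^6/135135 ≈ 5.00623e+11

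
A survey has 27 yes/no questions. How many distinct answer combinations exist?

An n-cube has 2^n vertices; for n = 27 that is 2^27 = 134217728.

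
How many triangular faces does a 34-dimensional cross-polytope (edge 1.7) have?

f_2(34-orthoplex) = 2^3 · (34 choose 3) = 47872.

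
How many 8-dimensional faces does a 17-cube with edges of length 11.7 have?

Number of 8-faces = C(17,8) · 2^(17-8) = 24310 · 512 = 12446720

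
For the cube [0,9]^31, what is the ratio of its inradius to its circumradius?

r_in = 9/2 (half the side); r_out = 9√31/2 (half the diagonal). Ratio = 1/√31 ≈ 0.179605.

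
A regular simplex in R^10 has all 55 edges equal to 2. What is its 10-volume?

V_10 = √(11) · 2^10 / (10! · 2^(10/2)) ≈ 2.92471e-05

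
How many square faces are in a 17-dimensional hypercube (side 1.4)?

Choose 2 of 17 axes to span the face (C(17,2) = 136 ways), then fix each of the remaining 15 coordinates at one of its two extreme values (2^15 = 32768 ways): 136·32768 = 4456448.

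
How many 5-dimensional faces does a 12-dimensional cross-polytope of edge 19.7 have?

f_5(12-orthoplex) = 2^6 · (12 choose 6) = 59136.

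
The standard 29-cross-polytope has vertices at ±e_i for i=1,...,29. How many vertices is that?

The vertices are ±e_1, ..., ±e_29, so there are 2·29 = 58.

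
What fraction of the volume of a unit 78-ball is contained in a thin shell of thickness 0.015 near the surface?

V(inner)/V(outer) = ((1-0.015)/1)^78 ≈ 0.3076, so the shell fraction is 0.692372.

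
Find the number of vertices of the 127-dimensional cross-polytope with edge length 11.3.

An n-cross-polytope has 2n vertices; here n = 127, giving 254.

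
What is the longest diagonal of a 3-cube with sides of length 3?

||(3,3,...,3)|| = √(3)·3 ≈ 5.19615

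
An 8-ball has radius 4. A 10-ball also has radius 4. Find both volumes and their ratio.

V_8(4) ≈ 265992. V_10(4) ≈ 2.67404e+06. Ratio V_8/V_10 ≈ 0.09947.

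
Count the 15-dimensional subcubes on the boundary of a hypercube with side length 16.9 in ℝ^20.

f_15(20-cube) = (20 choose 15) · 2^5 = 496128.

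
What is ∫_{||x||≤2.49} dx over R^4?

The n-ball volume is π^(n/2)·r^n/Γ(n/2+1). With n=4, r=2.49: V ≈ 189.7.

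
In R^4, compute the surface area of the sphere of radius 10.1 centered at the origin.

S_4(10.1) = 2·π^(4/2)·(10.1)^3 / Γ(4/2) ≈ 20337.3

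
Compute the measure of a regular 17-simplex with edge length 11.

Volume = 11^17 · √(18/2^17) / 17! ≈ 16.6528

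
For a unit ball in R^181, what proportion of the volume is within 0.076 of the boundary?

Shell fraction = 1 - (1-0.076)^181 ≈ 0.9999993882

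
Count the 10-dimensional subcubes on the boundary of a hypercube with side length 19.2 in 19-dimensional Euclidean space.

Choose 10 of 19 axes to span the face (C(19,10) = 92378 ways), then fix each of the remaining 9 coordinates at one of its two extreme values (2^9 = 512 ways): 92378·512 = 47297536.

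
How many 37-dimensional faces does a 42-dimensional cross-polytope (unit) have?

An n-cross-polytope has 2^(k+1)·C(n,k+1) k-faces. Here 2^38·C(42,38) = 274877906944·111930 = 30767084124241920.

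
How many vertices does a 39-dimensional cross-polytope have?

The 39-dimensional cross-polytope has 2n = 2·39 = 78 vertices.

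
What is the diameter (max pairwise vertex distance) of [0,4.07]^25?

||(4.07,4.07,...,4.07)|| = √(25)·4.07 = 20.35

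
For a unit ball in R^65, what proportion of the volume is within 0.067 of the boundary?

Shell fraction = 1 - (1-0.067)^65 ≈ 0.988977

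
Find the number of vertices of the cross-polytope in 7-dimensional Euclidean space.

An n-cross-polytope has 2^(k+1)·C(n,k+1) k-faces. Here 2^1·C(7,1) = 2·7 = 14.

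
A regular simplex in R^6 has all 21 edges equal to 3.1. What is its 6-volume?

For a regular n-simplex with edge a, V = (a^n / n!)·√((n+1)/2^n). With a=3.1, n=6: V ≈ 0.407659.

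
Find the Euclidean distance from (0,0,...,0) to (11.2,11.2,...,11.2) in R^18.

Diagonal = √18 · 11.2 ≈ 47.5176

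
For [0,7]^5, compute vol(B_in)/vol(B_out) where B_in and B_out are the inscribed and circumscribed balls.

The radii are 7/2 and 7√5/2, so the volume ratio is (1/√5)^5 = 5^{-5/2} ≈ 0.0178885.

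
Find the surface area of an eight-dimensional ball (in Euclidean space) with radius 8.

The surface area of an n-ball is 2π^(n/2) r^(n-1) / Γ(n/2). For n=8, r=8: 2097152·π^4/3 ≈ 6.80939e+07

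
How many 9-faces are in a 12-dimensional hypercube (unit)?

f_9(12-cube) = (12 choose 9) · 2^3 = 1760.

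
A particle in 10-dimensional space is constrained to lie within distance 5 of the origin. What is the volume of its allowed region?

V_10(5) = π^(10/2) · (5)^10 / Γ(10/2 + 1) = 1953125·π^5/24 ≈ 2.49039e+07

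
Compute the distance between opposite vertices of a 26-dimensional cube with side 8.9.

The space diagonal of an n-cube of side s is s√n. Here 8.9·√26 ≈ 45.3813.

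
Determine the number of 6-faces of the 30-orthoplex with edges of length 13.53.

An n-cross-polytope has 2^(k+1)·C(n,k+1) k-faces. Here 2^7·C(30,7) = 128·2035800 = 260582400.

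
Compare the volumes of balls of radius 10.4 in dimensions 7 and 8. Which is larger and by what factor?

V_7(10.4) ≈ 6.21747e+07, V_8(10.4) ≈ 5.55463e+08. The 8-ball is larger by a factor of 8.934.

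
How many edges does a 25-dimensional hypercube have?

Each of the 2^25 = 33554432 vertices has degree 25; total edges = 25·2^25/2 = 419430400.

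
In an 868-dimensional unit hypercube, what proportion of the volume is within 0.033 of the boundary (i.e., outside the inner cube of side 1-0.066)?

1 - (1 - 2·0.033)^868 = 1 - 0.934^868 ≈ 1 - 1.824e-26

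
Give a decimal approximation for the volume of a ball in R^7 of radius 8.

V_7(8) = π^(7/2) · (8)^7 / Γ(7/2 + 1) = 33554432·π^3/105 ≈ 9.90855e+06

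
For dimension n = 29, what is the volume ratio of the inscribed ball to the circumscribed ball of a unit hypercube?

The radii are 1/2 and 1√29/2, so the volume ratio is (1/√29)^29 = 29^{-29/2} ≈ 6.24064e-22.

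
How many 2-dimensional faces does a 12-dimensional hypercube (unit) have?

An n-cube has C(n,k)·2^(n-k) k-faces. Here C(12,2)·2^10 = 66·1024 = 67584.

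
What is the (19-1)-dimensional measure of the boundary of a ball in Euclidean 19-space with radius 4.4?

The surface area of an n-ball is 2π^(n/2) r^(n-1) / Γ(n/2). For n=19, r=4.4: 3.38446e+11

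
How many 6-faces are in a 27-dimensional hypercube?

An n-cube has C(n,k)·2^(n-k) k-faces. Here C(27,6)·2^21 = 296010·2097152 = 620777963520.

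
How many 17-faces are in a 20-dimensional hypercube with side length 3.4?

Number of 17-faces = C(20,17) · 2^(20-17) = 1140 · 8 = 9120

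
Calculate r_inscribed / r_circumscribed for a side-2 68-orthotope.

For an n-cube of any side s, the inradius is s/2 and the circumradius is s√n/2, so the ratio is 1/√68 ≈ 0.121268.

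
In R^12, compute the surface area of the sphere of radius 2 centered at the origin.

S = n·V_n(r)/r = 12·V_12(2)/2 (volume-to-surface relation), giving 512·π^6/15 ≈ 32815.4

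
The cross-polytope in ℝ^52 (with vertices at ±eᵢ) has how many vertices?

The vertices are ±e_1, ..., ±e_52, so there are 2·52 = 104.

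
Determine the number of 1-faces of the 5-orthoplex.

f_1(5-orthoplex) = 2^2 · (5 choose 2) = 40.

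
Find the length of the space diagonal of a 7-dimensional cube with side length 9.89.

||(9.89,9.89,...,9.89)|| = √(7)·9.89 ≈ 26.1665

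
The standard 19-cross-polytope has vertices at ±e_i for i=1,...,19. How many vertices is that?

The vertices are ±e_1, ..., ±e_19, so there are 2·19 = 38.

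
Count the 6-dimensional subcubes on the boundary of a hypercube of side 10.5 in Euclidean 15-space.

Number of 6-faces = C(15,6) · 2^(15-6) = 5005 · 512 = 2562560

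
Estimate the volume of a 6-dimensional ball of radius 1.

The n-ball volume is π^(n/2)·r^n/Γ(n/2+1). With n=6, r=1: V = π^3/6 ≈ 5.16771.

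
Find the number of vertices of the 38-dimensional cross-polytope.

An n-cross-polytope has 2n vertices; here n = 38, giving 76.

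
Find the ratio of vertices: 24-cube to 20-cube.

The 24-cube has 2^24 = 16777216 vertices. The 20-cube has 2^20 = 1048576 vertices. Ratio: 16777216/1048576 = 16.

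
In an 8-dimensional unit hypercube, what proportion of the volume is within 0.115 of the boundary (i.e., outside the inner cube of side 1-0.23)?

1 - (1 - 2·0.115)^8 = 1 - 0.77^8 ≈ 0.876426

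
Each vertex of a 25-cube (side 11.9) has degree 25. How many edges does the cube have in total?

An n-cube has n·2^(n-1) edges. With n = 25: 25·16777216 = 419430400.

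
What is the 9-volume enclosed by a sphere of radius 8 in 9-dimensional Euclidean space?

The n-ball volume is π^(n/2)·r^n/Γ(n/2+1). With n=9, r=8: V = 4294967296·π^4/945 ≈ 4.42718e+08.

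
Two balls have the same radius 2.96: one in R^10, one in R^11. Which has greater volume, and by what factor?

V_10(2.96) ≈ 131670, V_11(2.96) ≈ 287948. The 11-ball is larger by a factor of 2.187.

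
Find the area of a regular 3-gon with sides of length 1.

Area = (√3/4) · 1² = 0.433013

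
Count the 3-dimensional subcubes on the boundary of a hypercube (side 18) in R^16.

An n-cube has C(n,k)·2^(n-k) k-faces. Here C(16,3)·2^13 = 560·8192 = 4587520.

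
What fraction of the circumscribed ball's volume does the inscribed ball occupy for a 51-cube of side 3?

V_in / V_out = (r_in/r_out)^51 = (1/√51)^51 = 51^(-51/2) ≈ 2.86392e-44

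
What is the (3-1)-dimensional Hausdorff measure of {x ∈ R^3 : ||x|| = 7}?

S_3(7) = 2·π^(3/2)·(7)^2 / Γ(3/2) = 4πr² = 4π·(7)² ≈ 615.752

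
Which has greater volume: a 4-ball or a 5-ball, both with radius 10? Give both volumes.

V_4(10) ≈ 49348. V_5(10) ≈ 526379. The 5-ball is larger.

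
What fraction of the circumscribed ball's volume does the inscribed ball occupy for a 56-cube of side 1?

V_in/V_out = n^(-n/2) = 56^(-56/2) ≈ 1.12392e-49.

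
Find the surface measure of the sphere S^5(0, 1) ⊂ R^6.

The surface area of an n-ball is 2π^(n/2) r^(n-1) / Γ(n/2). For n=6, r=1: π^3 ≈ 31.0063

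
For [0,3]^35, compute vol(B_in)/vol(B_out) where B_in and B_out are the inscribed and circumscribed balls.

V_in/V_out = n^(-n/2) = 35^(-35/2) ≈ 9.52378e-28.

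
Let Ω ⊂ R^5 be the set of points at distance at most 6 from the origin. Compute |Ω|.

Volume = π^{5/2}·(6)^5/Γ(7/2) = 20736·π^2/5 ≈ 40931.2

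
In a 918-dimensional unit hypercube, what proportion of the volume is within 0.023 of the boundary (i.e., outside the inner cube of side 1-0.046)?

1 - (1 - 2·0.023)^918 = 1 - 0.954^918 ≈ 1 - 1.68e-19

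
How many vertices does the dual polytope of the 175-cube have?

Number of vertices = 2n = 350.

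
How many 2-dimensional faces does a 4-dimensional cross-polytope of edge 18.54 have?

An n-cross-polytope has 2^(k+1)·C(n,k+1) k-faces. Here 2^3·C(4,3) = 8·4 = 32.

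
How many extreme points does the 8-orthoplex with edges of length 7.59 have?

The vertices are ±e_1, ..., ±e_8, so there are 2·8 = 16.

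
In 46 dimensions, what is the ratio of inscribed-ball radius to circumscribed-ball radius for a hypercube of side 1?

r_in / r_out = (1/2) / (1√46/2) = 1/√46 ≈ 0.147442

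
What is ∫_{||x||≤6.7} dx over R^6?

The n-ball volume is π^(n/2)·r^n/Γ(n/2+1). With n=6, r=6.7: V ≈ 467463.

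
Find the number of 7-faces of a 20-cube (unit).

An n-cube has C(n,k)·2^(n-k) k-faces. Here C(20,7)·2^13 = 77520·8192 = 635043840.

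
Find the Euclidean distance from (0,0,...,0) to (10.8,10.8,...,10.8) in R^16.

d = √(10.8² + 10.8² + ... + 10.8²) [16 terms] = √(16·10.8²) = 10.8√16 = 43.2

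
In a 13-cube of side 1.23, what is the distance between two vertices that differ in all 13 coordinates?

||(1.23,1.23,...,1.23)|| = √(13)·1.23 ≈ 4.43483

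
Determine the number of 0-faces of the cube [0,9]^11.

An n-cube has C(n,k)·2^(n-k) k-faces. Here C(11,0)·2^11 = 1·2048 = 2048.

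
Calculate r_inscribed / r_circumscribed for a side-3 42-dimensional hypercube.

Ratio = (s/2)/(s√42/2) = 42^(-1/2) ≈ 0.154303.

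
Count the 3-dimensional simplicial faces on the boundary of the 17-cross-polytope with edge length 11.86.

f_3(17-orthoplex) = 2^4 · (17 choose 4) = 38080.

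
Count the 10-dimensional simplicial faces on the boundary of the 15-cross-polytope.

Each 10-face is the convex hull of 11 vertices, one chosen as ±e_i from each of 11 distinct axes: 2^11·C(15,11) = 2795520.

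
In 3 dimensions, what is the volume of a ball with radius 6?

Volume = π^{3/2}·(6)^3/Γ(5/2) = 288·π ≈ 904.779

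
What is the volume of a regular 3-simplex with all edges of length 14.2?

Volume = (√2/12) · 14.2³ = 337.442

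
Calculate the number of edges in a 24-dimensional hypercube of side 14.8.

An n-cube has n·2^(n-1) edges. With n = 24: 24·8388608 = 201326592.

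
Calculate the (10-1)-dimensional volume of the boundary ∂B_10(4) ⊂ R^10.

|∂B_10(4)| = 65536·π^5/3 ≈ 6.6851e+06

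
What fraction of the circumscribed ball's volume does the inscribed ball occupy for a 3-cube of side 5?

V_in / V_out = (r_in/r_out)^3 = (1/√3)^3 = 3^(-3/2) ≈ 0.19245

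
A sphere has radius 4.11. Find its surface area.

The surface area of an n-ball is 2π^(n/2) r^(n-1) / Γ(n/2). For n=3, r=4.11: 4πr² = 4π·(4.11)² ≈ 212.272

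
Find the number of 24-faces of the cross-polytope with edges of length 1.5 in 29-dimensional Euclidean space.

f_24(29-orthoplex) = 2^25 · (29 choose 25) = 796951314432.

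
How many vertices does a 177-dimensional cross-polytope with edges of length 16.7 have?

The vertices are ±e_1, ..., ±e_177, so there are 2·177 = 354.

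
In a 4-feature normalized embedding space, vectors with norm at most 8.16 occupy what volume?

V_4(8.16) = π^(4/2) · (8.16)^4 / Γ(4/2 + 1) ≈ 21879.1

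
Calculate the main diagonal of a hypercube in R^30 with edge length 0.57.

The space diagonal of an n-cube of side s is s√n. Here 0.57·√30 ≈ 3.12202.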